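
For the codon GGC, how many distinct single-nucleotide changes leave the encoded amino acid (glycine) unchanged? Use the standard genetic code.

Position 1: none → 0 synonymous.
Position 2: none → 0 synonymous.
Position 3: GGT, GGA, GGG → 3 synonymous.
Total: 0 + 0 + 3 = 3.

3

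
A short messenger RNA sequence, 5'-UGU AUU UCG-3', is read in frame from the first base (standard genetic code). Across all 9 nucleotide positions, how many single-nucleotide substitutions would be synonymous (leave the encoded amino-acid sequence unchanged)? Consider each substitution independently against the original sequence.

6

Codon 1 (UGU, Cys): 1 synonymous substitution.
Codon 2 (AUU, Ile): 2 synonymous substitutions.
Codon 3 (UCG, Ser): 3 synonymous substitutions.
Total: 1 + 2 + 3 = 6.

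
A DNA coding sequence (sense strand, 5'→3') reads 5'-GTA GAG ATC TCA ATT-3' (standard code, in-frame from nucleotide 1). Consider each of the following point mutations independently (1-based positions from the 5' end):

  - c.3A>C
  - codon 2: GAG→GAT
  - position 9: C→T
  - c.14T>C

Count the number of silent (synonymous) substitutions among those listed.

Codon 1: GTA (Val) → GTC (Val) — synonymous.
Codon 2: GAG (Glu) → GAT (Asp) — missense.
Codon 3: ATC (Ile) → ATT (Ile) — synonymous.
Codon 5: ATT (Ile) → ACT (Thr) — missense.
Synonymous: 2 of 4.

2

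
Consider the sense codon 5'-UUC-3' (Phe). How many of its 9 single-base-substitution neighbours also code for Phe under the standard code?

Position 1: none → 0 synonymous.
Position 2: none → 0 synonymous.
Position 3: UUU → 1 synonymous.
Total: 0 + 0 + 1 = 1.

1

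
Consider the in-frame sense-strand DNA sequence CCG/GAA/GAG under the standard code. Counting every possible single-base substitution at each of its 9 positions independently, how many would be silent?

5

Codon 1 (CCG, Pro): 3 synonymous substitutions.
Codon 2 (GAA, Glu): 1 synonymous substitution.
Codon 3 (GAG, Glu): 1 synonymous substitution.
Total: 3 + 1 + 1 = 5.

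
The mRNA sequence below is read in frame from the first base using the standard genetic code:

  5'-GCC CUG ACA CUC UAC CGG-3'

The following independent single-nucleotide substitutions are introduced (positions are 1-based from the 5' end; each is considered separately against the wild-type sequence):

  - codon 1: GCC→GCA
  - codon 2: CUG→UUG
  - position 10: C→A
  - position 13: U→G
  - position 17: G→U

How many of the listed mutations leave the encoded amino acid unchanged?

2

Codon 1: GCC (Ala) → GCA (Ala) — synonymous.
Codon 2: CUG (Leu) → UUG (Leu) — synonymous.
Codon 4: CUC (Leu) → AUC (Ile) — missense.
Codon 5: UAC (Tyr) → GAC (Asp) — missense.
Codon 6: CGG (Arg) → CUG (Leu) — missense.
Synonymous: 2 of 5.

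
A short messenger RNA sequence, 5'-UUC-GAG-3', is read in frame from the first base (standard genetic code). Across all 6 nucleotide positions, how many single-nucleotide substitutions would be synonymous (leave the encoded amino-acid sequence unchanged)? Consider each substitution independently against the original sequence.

2

Codon 1 (UUC, Phe): 1 synonymous substitution.
Codon 2 (GAG, Glu): 1 synonymous substitution.
Total: 1 + 1 = 2.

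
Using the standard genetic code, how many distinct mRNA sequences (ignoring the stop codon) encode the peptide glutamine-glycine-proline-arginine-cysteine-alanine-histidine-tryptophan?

Gln: 2 codons.
Gly: 4 codons.
Pro: 4 codons.
Arg: 6 codons.
Cys: 2 codons.
Ala: 4 codons.
His: 2 codons.
Trp: 1 codon.
2 × 4 × 4 × 6 × 2 × 4 × 2 × 1 = 3072.

3072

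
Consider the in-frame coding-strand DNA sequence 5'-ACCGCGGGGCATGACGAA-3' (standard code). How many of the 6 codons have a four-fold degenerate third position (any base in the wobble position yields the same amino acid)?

Codon 1 ACC (Thr): third position 4-fold.
Codon 2 GCG (Ala): third position 4-fold.
Codon 3 GGG (Gly): third position 4-fold.
Codon 4 CAT (His): third position 2-fold.
Codon 5 GAC (Asp): third position 2-fold.
Codon 6 GAA (Glu): third position 2-fold.
Four-fold degenerate third positions: 3.

3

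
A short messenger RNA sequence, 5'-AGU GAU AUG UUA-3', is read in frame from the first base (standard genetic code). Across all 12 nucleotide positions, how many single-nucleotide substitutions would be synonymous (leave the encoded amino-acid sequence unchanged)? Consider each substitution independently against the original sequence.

Codon 1 (AGU, Ser): 1 synonymous substitution.
Codon 2 (GAU, Asp): 1 synonymous substitution.
Codon 3 (AUG, Met): 0 synonymous substitutions.
Codon 4 (UUA, Leu): 2 synonymous substitutions.
Total: 1 + 1 + 0 + 2 = 4.

4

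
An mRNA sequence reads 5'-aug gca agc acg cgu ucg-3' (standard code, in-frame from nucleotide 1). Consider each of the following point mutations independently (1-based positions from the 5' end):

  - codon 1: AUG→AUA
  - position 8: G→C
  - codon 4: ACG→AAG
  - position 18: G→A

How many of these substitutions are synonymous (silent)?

1

Codon 1: AUG (Met) → AUA (Ile) — missense.
Codon 3: AGC (Ser) → ACC (Thr) — missense.
Codon 4: ACG (Thr) → AAG (Lys) — missense.
Codon 6: UCG (Ser) → UCA (Ser) — synonymous.
Synonymous: 1 of 4.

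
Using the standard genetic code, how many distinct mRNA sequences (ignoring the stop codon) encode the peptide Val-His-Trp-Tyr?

Val: 4 codons.
His: 2 codons.
Trp: 1 codon.
Tyr: 2 codons.
4 × 2 × 1 × 2 = 16.

16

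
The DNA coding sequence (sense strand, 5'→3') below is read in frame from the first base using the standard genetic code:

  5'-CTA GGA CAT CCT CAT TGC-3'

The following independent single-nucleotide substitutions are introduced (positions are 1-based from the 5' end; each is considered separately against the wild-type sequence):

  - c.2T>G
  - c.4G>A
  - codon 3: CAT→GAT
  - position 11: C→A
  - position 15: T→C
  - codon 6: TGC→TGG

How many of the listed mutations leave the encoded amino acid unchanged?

Codon 1: CTA (Leu) → CGA (Arg) — missense.
Codon 2: GGA (Gly) → AGA (Arg) — missense.
Codon 3: CAT (His) → GAT (Asp) — missense.
Codon 4: CCT (Pro) → CAT (His) — missense.
Codon 5: CAT (His) → CAC (His) — synonymous.
Codon 6: TGC (Cys) → TGG (Trp) — missense.
Synonymous: 1 of 6.

1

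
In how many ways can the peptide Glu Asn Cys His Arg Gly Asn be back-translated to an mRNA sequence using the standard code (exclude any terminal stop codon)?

Glu: 2 codons.
Asn: 2 codons.
Cys: 2 codons.
His: 2 codons.
Arg: 6 codons.
Gly: 4 codons.
Asn: 2 codons.
2 × 2 × 2 × 2 × 6 × 4 × 2 = 768.

768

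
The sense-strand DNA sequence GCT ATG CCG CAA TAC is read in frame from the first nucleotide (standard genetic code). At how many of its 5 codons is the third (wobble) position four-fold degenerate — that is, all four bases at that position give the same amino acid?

Codon 1 GCT (Ala): third position 4-fold.
Codon 2 ATG (Met): third position 1-fold.
Codon 3 CCG (Pro): third position 4-fold.
Codon 4 CAA (Gln): third position 2-fold.
Codon 5 TAC (Tyr): third position 2-fold.
Four-fold degenerate third positions: 2.

2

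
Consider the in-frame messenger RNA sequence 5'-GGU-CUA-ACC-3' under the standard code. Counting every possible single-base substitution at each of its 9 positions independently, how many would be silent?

10

Codon 1 (GGU, Gly): 3 synonymous substitutions.
Codon 2 (CUA, Leu): 4 synonymous substitutions.
Codon 3 (ACC, Thr): 3 synonymous substitutions.
Total: 3 + 4 + 3 = 10.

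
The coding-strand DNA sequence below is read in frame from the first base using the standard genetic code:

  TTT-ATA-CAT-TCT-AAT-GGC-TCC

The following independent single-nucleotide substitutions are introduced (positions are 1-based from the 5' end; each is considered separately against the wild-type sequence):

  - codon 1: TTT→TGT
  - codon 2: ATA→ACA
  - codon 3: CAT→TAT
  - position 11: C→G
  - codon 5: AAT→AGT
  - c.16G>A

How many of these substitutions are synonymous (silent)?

0

Codon 1: TTT (Phe) → TGT (Cys) — missense.
Codon 2: ATA (Ile) → ACA (Thr) — missense.
Codon 3: CAT (His) → TAT (Tyr) — missense.
Codon 4: TCT (Ser) → TGT (Cys) — missense.
Codon 5: AAT (Asn) → AGT (Ser) — missense.
Codon 6: GGC (Gly) → AGC (Ser) — missense.
Synonymous: 0 of 6.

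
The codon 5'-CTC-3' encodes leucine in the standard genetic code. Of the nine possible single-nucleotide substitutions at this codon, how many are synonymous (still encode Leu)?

3

Position 1: none → 0 synonymous.
Position 2: none → 0 synonymous.
Position 3: CTT, CTA, CTG → 3 synonymous.
Total: 0 + 0 + 3 = 3.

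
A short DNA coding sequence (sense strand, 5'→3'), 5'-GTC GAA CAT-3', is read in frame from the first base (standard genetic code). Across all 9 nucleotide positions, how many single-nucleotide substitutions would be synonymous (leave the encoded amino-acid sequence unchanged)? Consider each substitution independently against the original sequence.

5

Codon 1 (GTC, Val): 3 synonymous substitutions.
Codon 2 (GAA, Glu): 1 synonymous substitution.
Codon 3 (CAT, His): 1 synonymous substitution.
Total: 3 + 1 + 1 = 5.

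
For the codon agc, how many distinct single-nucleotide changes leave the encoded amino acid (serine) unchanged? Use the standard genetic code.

1

Position 1: none → 0 synonymous.
Position 2: none → 0 synonymous.
Position 3: AGU → 1 synonymous.
Total: 0 + 0 + 1 = 1.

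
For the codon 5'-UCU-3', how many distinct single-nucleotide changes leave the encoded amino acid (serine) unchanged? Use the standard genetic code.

3

Position 1: none → 0 synonymous.
Position 2: none → 0 synonymous.
Position 3: UCC, UCA, UCG → 3 synonymous.
Total: 0 + 0 + 3 = 3.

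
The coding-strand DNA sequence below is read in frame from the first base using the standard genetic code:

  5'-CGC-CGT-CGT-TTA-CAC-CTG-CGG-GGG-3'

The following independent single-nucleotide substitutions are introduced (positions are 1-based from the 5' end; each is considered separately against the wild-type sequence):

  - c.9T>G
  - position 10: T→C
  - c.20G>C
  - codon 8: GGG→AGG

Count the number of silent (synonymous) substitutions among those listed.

2

Codon 3: CGT (Arg) → CGG (Arg) — synonymous.
Codon 4: TTA (Leu) → CTA (Leu) — synonymous.
Codon 7: CGG (Arg) → CCG (Pro) — missense.
Codon 8: GGG (Gly) → AGG (Arg) — missense.
Synonymous: 2 of 4.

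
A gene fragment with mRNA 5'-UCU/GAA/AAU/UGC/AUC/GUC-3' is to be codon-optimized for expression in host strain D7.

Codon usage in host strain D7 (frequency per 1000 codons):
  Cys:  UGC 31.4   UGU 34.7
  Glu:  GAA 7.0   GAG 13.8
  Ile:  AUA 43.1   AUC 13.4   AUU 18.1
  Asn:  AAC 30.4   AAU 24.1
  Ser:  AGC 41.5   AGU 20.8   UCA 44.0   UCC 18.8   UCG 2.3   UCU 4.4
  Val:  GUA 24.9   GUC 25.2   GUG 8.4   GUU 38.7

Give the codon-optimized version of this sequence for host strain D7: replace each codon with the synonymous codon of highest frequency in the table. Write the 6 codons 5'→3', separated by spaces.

UCA GAG AAC UGU AUA GUU

Codon 1 (Ser): best is UCA at 44.0.
Codon 2 (Glu): best is GAG at 13.8.
Codon 3 (Asn): best is AAC at 30.4.
Codon 4 (Cys): best is UGU at 34.7.
Codon 5 (Ile): best is AUA at 43.1.
Codon 6 (Val): best is GUU at 38.7.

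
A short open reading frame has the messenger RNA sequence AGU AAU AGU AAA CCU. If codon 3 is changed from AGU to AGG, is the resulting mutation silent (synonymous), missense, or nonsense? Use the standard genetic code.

missense

Position 9 falls in codon 3: AGU → Ser.
After the substitution the codon is AGG → Arg.
Ser ≠ Arg, so this is a missense mutation.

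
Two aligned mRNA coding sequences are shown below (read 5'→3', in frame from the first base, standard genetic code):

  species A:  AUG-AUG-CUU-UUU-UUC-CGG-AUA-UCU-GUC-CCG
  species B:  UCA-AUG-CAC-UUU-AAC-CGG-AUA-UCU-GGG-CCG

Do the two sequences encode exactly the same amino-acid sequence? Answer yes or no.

no

Codon 1: AUG Met / UCA Ser — nonsynonymous.
Codon 2: AUG Met / AUG Met — identical.
Codon 3: CUU Leu / CAC His — nonsynonymous.
Codon 4: UUU Phe / UUU Phe — identical.
Codon 5: UUC Phe / AAC Asn — nonsynonymous.
Codon 6: CGG Arg / CGG Arg — identical.
Codon 7: AUA Ile / AUA Ile — identical.
Codon 8: UCU Ser / UCU Ser — identical.
Codon 9: GUC Val / GGG Gly — nonsynonymous.
Codon 10: CCG Pro / CCG Pro — identical.
Nonsynonymous differences: 4 → different protein.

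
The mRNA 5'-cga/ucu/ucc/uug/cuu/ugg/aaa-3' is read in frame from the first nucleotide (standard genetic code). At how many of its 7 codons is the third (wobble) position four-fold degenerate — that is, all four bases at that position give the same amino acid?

4

Codon 1 CGA (Arg): third position 4-fold.
Codon 2 UCU (Ser): third position 4-fold.
Codon 3 UCC (Ser): third position 4-fold.
Codon 4 UUG (Leu): third position 2-fold.
Codon 5 CUU (Leu): third position 4-fold.
Codon 6 UGG (Trp): third position 1-fold.
Codon 7 AAA (Lys): third position 2-fold.
Four-fold degenerate third positions: 4.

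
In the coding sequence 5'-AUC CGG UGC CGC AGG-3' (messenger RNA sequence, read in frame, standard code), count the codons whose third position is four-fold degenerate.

2

Codon 1 AUC (Ile): third position 3-fold.
Codon 2 CGG (Arg): third position 4-fold.
Codon 3 UGC (Cys): third position 2-fold.
Codon 4 CGC (Arg): third position 4-fold.
Codon 5 AGG (Arg): third position 2-fold.
Four-fold degenerate third positions: 2.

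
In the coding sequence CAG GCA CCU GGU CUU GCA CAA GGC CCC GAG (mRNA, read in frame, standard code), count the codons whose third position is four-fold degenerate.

7

Codon 1 CAG (Gln): third position 2-fold.
Codon 2 GCA (Ala): third position 4-fold.
Codon 3 CCU (Pro): third position 4-fold.
Codon 4 GGU (Gly): third position 4-fold.
Codon 5 CUU (Leu): third position 4-fold.
Codon 6 GCA (Ala): third position 4-fold.
Codon 7 CAA (Gln): third position 2-fold.
Codon 8 GGC (Gly): third position 4-fold.
Codon 9 CCC (Pro): third position 4-fold.
Codon 10 GAG (Glu): third position 2-fold.
Four-fold degenerate third positions: 7.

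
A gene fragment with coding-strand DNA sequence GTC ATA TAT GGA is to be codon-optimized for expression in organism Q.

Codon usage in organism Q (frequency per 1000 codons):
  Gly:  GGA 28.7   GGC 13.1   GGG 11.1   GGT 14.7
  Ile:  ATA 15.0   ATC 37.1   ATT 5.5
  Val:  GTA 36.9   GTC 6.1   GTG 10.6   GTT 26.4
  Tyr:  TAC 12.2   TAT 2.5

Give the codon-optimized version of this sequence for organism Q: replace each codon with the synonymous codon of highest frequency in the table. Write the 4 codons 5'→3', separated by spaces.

Codon 1 (Val): best is GTA at 36.9.
Codon 2 (Ile): best is ATC at 37.1.
Codon 3 (Tyr): best is TAC at 12.2.
Codon 4 (Gly): best is GGA at 28.7.

GTA ATC TAC GGA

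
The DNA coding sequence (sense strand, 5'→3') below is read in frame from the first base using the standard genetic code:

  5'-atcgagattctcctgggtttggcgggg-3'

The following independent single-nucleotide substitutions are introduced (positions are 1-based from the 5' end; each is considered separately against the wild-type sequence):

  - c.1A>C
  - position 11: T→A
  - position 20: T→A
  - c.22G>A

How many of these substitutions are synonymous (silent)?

0

Codon 1: ATC (Ile) → CTC (Leu) — missense.
Codon 4: CTC (Leu) → CAC (His) — missense.
Codon 7: TTG (Leu) → TAG (Stop) — nonsense.
Codon 8: GCG (Ala) → ACG (Thr) — missense.
Synonymous: 0 of 4.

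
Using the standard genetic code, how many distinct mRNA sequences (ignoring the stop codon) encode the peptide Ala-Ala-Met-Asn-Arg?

Ala: 4 codons.
Ala: 4 codons.
Met: 1 codon.
Asn: 2 codons.
Arg: 6 codons.
4 × 4 × 1 × 2 × 6 = 192.

192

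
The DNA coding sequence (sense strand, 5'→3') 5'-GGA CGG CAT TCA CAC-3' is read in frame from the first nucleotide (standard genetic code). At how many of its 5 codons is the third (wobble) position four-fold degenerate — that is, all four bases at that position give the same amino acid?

3

Codon 1 GGA (Gly): third position 4-fold.
Codon 2 CGG (Arg): third position 4-fold.
Codon 3 CAT (His): third position 2-fold.
Codon 4 TCA (Ser): third position 4-fold.
Codon 5 CAC (His): third position 2-fold.
Four-fold degenerate third positions: 3.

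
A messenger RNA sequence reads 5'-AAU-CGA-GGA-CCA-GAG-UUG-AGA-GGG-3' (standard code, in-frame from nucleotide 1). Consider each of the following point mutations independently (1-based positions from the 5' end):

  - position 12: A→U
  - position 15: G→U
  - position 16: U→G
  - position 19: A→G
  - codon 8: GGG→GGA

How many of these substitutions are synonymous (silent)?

2

Codon 4: CCA (Pro) → CCU (Pro) — synonymous.
Codon 5: GAG (Glu) → GAU (Asp) — missense.
Codon 6: UUG (Leu) → GUG (Val) — missense.
Codon 7: AGA (Arg) → GGA (Gly) — missense.
Codon 8: GGG (Gly) → GGA (Gly) — synonymous.
Synonymous: 2 of 5.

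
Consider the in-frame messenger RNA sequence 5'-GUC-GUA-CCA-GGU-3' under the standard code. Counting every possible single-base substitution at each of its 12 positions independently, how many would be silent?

Codon 1 (GUC, Val): 3 synonymous substitutions.
Codon 2 (GUA, Val): 3 synonymous substitutions.
Codon 3 (CCA, Pro): 3 synonymous substitutions.
Codon 4 (GGU, Gly): 3 synonymous substitutions.
Total: 3 + 3 + 3 + 3 = 12.

12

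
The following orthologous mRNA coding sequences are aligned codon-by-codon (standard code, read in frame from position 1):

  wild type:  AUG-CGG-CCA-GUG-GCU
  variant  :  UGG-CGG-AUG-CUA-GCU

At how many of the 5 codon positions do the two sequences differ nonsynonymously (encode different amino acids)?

Codon 1: AUG Met / UGG Trp — nonsynonymous.
Codon 2: CGG Arg / CGG Arg — identical.
Codon 3: CCA Pro / AUG Met — nonsynonymous.
Codon 4: GUG Val / CUA Leu — nonsynonymous.
Codon 5: GCU Ala / GCU Ala — identical.
Nonsynonymous differences: 3.

3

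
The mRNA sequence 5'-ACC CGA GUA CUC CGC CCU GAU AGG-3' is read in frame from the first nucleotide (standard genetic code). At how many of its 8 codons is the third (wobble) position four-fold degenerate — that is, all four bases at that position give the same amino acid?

Codon 1 ACC (Thr): third position 4-fold.
Codon 2 CGA (Arg): third position 4-fold.
Codon 3 GUA (Val): third position 4-fold.
Codon 4 CUC (Leu): third position 4-fold.
Codon 5 CGC (Arg): third position 4-fold.
Codon 6 CCU (Pro): third position 4-fold.
Codon 7 GAU (Asp): third position 2-fold.
Codon 8 AGG (Arg): third position 2-fold.
Four-fold degenerate third positions: 6.

6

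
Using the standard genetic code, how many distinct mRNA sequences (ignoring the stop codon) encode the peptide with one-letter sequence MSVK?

Met: 1 codon.
Ser: 6 codons.
Val: 4 codons.
Lys: 2 codons.
1 × 6 × 4 × 2 = 48.

48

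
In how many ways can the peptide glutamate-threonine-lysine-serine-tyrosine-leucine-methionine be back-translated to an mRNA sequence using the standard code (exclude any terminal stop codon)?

1152

Glu: 2 codons.
Thr: 4 codons.
Lys: 2 codons.
Ser: 6 codons.
Tyr: 2 codons.
Leu: 6 codons.
Met: 1 codon.
2 × 4 × 2 × 6 × 2 × 6 × 1 = 1152.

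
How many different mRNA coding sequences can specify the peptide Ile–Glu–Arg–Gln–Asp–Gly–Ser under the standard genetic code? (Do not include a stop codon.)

Ile: 3 codons.
Glu: 2 codons.
Arg: 6 codons.
Gln: 2 codons.
Asp: 2 codons.
Gly: 4 codons.
Ser: 6 codons.
3 × 2 × 6 × 2 × 2 × 4 × 6 = 3456.

3456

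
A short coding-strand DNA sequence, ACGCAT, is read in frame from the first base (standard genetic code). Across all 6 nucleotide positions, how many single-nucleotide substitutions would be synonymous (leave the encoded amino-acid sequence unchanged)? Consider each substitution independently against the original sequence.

4

Codon 1 (ACG, Thr): 3 synonymous substitutions.
Codon 2 (CAT, His): 1 synonymous substitution.
Total: 3 + 1 = 4.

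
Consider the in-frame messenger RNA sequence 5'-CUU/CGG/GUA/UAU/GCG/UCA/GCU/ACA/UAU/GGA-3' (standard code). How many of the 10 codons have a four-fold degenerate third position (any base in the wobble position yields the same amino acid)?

Codon 1 CUU (Leu): third position 4-fold.
Codon 2 CGG (Arg): third position 4-fold.
Codon 3 GUA (Val): third position 4-fold.
Codon 4 UAU (Tyr): third position 2-fold.
Codon 5 GCG (Ala): third position 4-fold.
Codon 6 UCA (Ser): third position 4-fold.
Codon 7 GCU (Ala): third position 4-fold.
Codon 8 ACA (Thr): third position 4-fold.
Codon 9 UAU (Tyr): third position 2-fold.
Codon 10 GGA (Gly): third position 4-fold.
Four-fold degenerate third positions: 8.

8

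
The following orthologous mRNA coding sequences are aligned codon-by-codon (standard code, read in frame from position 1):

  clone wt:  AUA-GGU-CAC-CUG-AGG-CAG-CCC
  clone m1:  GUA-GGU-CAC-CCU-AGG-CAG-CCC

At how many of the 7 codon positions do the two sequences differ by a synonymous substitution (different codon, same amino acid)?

0

Codon 1: AUA Ile / GUA Val — nonsynonymous.
Codon 2: GGU Gly / GGU Gly — identical.
Codon 3: CAC His / CAC His — identical.
Codon 4: CUG Leu / CCU Pro — nonsynonymous.
Codon 5: AGG Arg / AGG Arg — identical.
Codon 6: CAG Gln / CAG Gln — identical.
Codon 7: CCC Pro / CCC Pro — identical.
Synonymous differences: 0.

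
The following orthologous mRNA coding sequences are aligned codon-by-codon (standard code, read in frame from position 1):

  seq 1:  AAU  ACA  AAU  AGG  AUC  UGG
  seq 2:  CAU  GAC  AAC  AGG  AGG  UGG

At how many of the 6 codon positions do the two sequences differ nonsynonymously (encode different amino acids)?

3

Codon 1: AAU Asn / CAU His — nonsynonymous.
Codon 2: ACA Thr / GAC Asp — nonsynonymous.
Codon 3: AAU Asn / AAC Asn — synonymous.
Codon 4: AGG Arg / AGG Arg — identical.
Codon 5: AUC Ile / AGG Arg — nonsynonymous.
Codon 6: UGG Trp / UGG Trp — identical.
Nonsynonymous differences: 3.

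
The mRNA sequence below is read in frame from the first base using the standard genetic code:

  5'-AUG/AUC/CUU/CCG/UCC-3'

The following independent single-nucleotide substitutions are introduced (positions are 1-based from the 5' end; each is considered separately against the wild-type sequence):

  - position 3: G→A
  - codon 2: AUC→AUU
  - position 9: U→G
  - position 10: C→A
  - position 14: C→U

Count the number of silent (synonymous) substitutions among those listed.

2

Codon 1: AUG (Met) → AUA (Ile) — missense.
Codon 2: AUC (Ile) → AUU (Ile) — synonymous.
Codon 3: CUU (Leu) → CUG (Leu) — synonymous.
Codon 4: CCG (Pro) → ACG (Thr) — missense.
Codon 5: UCC (Ser) → UUC (Phe) — missense.
Synonymous: 2 of 5.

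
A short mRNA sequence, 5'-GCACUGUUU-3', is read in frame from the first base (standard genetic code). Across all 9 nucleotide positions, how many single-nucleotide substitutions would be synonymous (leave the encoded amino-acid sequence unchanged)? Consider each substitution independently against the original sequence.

Codon 1 (GCA, Ala): 3 synonymous substitutions.
Codon 2 (CUG, Leu): 4 synonymous substitutions.
Codon 3 (UUU, Phe): 1 synonymous substitution.
Total: 3 + 4 + 1 = 8.

8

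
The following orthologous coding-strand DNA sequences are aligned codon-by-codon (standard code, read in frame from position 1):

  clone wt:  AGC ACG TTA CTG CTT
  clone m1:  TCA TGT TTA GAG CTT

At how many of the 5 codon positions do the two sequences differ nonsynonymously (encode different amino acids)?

2

Codon 1: AGC Ser / TCA Ser — synonymous.
Codon 2: ACG Thr / TGT Cys — nonsynonymous.
Codon 3: TTA Leu / TTA Leu — identical.
Codon 4: CTG Leu / GAG Glu — nonsynonymous.
Codon 5: CTT Leu / CTT Leu — identical.
Nonsynonymous differences: 2.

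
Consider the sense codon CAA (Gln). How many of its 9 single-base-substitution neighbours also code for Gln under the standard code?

Position 1: none → 0 synonymous.
Position 2: none → 0 synonymous.
Position 3: CAG → 1 synonymous.
Total: 0 + 0 + 1 = 1.

1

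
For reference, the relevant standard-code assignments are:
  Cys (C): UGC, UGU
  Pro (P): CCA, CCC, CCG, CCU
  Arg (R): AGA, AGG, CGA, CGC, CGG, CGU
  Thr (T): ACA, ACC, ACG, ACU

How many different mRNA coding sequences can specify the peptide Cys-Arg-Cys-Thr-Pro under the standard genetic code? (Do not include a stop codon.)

384

Cys: 2 codons.
Arg: 6 codons.
Cys: 2 codons.
Thr: 4 codons.
Pro: 4 codons.
2 × 6 × 2 × 4 × 4 = 384.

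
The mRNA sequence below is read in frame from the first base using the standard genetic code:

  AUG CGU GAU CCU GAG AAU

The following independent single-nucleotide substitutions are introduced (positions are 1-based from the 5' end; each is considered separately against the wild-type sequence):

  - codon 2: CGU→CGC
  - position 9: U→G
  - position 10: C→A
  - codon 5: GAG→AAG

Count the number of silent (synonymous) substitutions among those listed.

1

Codon 2: CGU (Arg) → CGC (Arg) — synonymous.
Codon 3: GAU (Asp) → GAG (Glu) — missense.
Codon 4: CCU (Pro) → ACU (Thr) — missense.
Codon 5: GAG (Glu) → AAG (Lys) — missense.
Synonymous: 1 of 4.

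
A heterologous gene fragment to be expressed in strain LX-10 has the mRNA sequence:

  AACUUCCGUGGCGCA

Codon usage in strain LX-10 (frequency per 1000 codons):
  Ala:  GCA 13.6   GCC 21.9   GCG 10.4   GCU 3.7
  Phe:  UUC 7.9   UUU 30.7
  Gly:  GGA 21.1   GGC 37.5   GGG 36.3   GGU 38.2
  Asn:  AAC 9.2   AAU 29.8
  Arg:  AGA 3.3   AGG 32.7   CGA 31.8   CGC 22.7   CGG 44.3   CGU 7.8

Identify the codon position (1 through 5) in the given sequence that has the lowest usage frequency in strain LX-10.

Codon 1 AAC (Asn): 9.2 per 1000.
Codon 2 UUC (Phe): 7.9 per 1000.
Codon 3 CGU (Arg): 7.8 per 1000.
Codon 4 GGC (Gly): 37.5 per 1000.
Codon 5 GCA (Ala): 13.6 per 1000.
Lowest frequency is 7.8 at codon 3.

3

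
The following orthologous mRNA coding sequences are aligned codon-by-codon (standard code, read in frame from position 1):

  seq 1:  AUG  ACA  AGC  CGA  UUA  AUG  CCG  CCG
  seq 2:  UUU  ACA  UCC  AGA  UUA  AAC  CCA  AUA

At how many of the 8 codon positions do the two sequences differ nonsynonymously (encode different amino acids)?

Codon 1: AUG Met / UUU Phe — nonsynonymous.
Codon 2: ACA Thr / ACA Thr — identical.
Codon 3: AGC Ser / UCC Ser — synonymous.
Codon 4: CGA Arg / AGA Arg — synonymous.
Codon 5: UUA Leu / UUA Leu — identical.
Codon 6: AUG Met / AAC Asn — nonsynonymous.
Codon 7: CCG Pro / CCA Pro — synonymous.
Codon 8: CCG Pro / AUA Ile — nonsynonymous.
Nonsynonymous differences: 3.

3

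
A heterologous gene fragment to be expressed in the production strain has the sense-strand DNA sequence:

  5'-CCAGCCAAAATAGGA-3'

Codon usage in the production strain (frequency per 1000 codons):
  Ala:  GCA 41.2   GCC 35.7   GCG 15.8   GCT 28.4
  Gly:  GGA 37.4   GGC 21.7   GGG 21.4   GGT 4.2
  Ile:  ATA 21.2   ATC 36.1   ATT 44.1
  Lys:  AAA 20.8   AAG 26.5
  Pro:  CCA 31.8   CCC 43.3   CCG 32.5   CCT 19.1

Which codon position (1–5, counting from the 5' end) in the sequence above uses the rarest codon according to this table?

3

Codon 1 CCA (Pro): 31.8 per 1000.
Codon 2 GCC (Ala): 35.7 per 1000.
Codon 3 AAA (Lys): 20.8 per 1000.
Codon 4 ATA (Ile): 21.2 per 1000.
Codon 5 GGA (Gly): 37.4 per 1000.
Lowest frequency is 20.8 at codon 3.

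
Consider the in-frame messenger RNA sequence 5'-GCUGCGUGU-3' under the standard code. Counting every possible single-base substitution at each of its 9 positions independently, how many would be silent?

Codon 1 (GCU, Ala): 3 synonymous substitutions.
Codon 2 (GCG, Ala): 3 synonymous substitutions.
Codon 3 (UGU, Cys): 1 synonymous substitution.
Total: 3 + 3 + 1 = 7.

7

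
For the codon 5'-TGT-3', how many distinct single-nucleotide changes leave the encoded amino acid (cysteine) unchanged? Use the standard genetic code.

Position 1: none → 0 synonymous.
Position 2: none → 0 synonymous.
Position 3: TGC → 1 synonymous.
Total: 0 + 0 + 1 = 1.

1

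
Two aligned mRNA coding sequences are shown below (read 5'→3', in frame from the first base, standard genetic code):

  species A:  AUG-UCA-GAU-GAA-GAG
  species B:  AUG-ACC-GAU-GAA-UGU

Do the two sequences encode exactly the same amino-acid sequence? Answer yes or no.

Codon 1: AUG Met / AUG Met — identical.
Codon 2: UCA Ser / ACC Thr — nonsynonymous.
Codon 3: GAU Asp / GAU Asp — identical.
Codon 4: GAA Glu / GAA Glu — identical.
Codon 5: GAG Glu / UGU Cys — nonsynonymous.
Nonsynonymous differences: 2 → different protein.

no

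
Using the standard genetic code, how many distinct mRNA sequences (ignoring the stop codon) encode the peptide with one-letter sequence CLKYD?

96

Cys: 2 codons.
Leu: 6 codons.
Lys: 2 codons.
Tyr: 2 codons.
Asp: 2 codons.
2 × 6 × 2 × 2 × 2 = 96.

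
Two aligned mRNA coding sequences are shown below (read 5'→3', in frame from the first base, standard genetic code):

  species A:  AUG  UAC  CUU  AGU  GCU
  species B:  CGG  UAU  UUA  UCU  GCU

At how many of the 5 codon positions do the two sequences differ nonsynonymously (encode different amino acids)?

Codon 1: AUG Met / CGG Arg — nonsynonymous.
Codon 2: UAC Tyr / UAU Tyr — synonymous.
Codon 3: CUU Leu / UUA Leu — synonymous.
Codon 4: AGU Ser / UCU Ser — synonymous.
Codon 5: GCU Ala / GCU Ala — identical.
Nonsynonymous differences: 1.

1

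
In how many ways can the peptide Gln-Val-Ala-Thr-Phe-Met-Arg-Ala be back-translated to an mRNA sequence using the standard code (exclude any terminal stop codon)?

Gln: 2 codons.
Val: 4 codons.
Ala: 4 codons.
Thr: 4 codons.
Phe: 2 codons.
Met: 1 codon.
Arg: 6 codons.
Ala: 4 codons.
2 × 4 × 4 × 4 × 2 × 1 × 6 × 4 = 6144.

6144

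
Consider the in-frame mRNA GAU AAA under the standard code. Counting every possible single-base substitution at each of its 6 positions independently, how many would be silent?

2

Codon 1 (GAU, Asp): 1 synonymous substitution.
Codon 2 (AAA, Lys): 1 synonymous substitution.
Total: 1 + 1 = 2.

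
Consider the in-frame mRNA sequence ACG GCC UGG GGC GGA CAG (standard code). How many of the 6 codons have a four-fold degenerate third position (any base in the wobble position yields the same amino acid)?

4

Codon 1 ACG (Thr): third position 4-fold.
Codon 2 GCC (Ala): third position 4-fold.
Codon 3 UGG (Trp): third position 1-fold.
Codon 4 GGC (Gly): third position 4-fold.
Codon 5 GGA (Gly): third position 4-fold.
Codon 6 CAG (Gln): third position 2-fold.
Four-fold degenerate third positions: 4.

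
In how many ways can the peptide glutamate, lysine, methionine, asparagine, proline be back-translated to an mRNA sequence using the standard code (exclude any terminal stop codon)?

Glu: 2 codons.
Lys: 2 codons.
Met: 1 codon.
Asn: 2 codons.
Pro: 4 codons.
2 × 2 × 1 × 2 × 4 = 32.

32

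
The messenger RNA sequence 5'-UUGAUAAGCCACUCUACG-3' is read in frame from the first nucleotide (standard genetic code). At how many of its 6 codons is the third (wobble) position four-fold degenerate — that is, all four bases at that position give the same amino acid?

Codon 1 UUG (Leu): third position 2-fold.
Codon 2 AUA (Ile): third position 3-fold.
Codon 3 AGC (Ser): third position 2-fold.
Codon 4 CAC (His): third position 2-fold.
Codon 5 UCU (Ser): third position 4-fold.
Codon 6 ACG (Thr): third position 4-fold.
Four-fold degenerate third positions: 2.

2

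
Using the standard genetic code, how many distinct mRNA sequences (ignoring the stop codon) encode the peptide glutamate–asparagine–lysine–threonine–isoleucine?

96

Glu: 2 codons.
Asn: 2 codons.
Lys: 2 codons.
Thr: 4 codons.
Ile: 3 codons.
2 × 2 × 2 × 4 × 3 = 96.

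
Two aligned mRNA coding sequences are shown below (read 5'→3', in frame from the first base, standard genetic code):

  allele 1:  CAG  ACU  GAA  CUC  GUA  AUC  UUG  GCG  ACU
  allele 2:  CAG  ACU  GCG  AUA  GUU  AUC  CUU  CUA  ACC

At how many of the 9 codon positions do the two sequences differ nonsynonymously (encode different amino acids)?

3

Codon 1: CAG Gln / CAG Gln — identical.
Codon 2: ACU Thr / ACU Thr — identical.
Codon 3: GAA Glu / GCG Ala — nonsynonymous.
Codon 4: CUC Leu / AUA Ile — nonsynonymous.
Codon 5: GUA Val / GUU Val — synonymous.
Codon 6: AUC Ile / AUC Ile — identical.
Codon 7: UUG Leu / CUU Leu — synonymous.
Codon 8: GCG Ala / CUA Leu — nonsynonymous.
Codon 9: ACU Thr / ACC Thr — synonymous.
Nonsynonymous differences: 3.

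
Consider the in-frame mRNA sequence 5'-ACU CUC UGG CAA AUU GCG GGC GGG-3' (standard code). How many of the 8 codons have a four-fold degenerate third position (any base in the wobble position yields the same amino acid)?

5

Codon 1 ACU (Thr): third position 4-fold.
Codon 2 CUC (Leu): third position 4-fold.
Codon 3 UGG (Trp): third position 1-fold.
Codon 4 CAA (Gln): third position 2-fold.
Codon 5 AUU (Ile): third position 3-fold.
Codon 6 GCG (Ala): third position 4-fold.
Codon 7 GGC (Gly): third position 4-fold.
Codon 8 GGG (Gly): third position 4-fold.
Four-fold degenerate third positions: 5.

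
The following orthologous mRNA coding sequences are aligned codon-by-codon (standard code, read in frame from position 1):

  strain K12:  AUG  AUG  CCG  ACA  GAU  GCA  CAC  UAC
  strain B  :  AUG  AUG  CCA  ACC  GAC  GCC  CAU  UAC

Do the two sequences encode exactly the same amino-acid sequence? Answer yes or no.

yes

Codon 1: AUG Met / AUG Met — identical.
Codon 2: AUG Met / AUG Met — identical.
Codon 3: CCG Pro / CCA Pro — synonymous.
Codon 4: ACA Thr / ACC Thr — synonymous.
Codon 5: GAU Asp / GAC Asp — synonymous.
Codon 6: GCA Ala / GCC Ala — synonymous.
Codon 7: CAC His / CAU His — synonymous.
Codon 8: UAC Tyr / UAC Tyr — identical.
Nonsynonymous differences: 0 → same protein.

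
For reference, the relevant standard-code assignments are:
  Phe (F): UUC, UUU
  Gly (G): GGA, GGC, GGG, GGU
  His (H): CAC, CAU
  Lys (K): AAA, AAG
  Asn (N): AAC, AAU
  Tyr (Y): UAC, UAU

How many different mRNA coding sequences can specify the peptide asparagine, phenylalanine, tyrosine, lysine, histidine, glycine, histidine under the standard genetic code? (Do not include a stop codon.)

256

Asn: 2 codons.
Phe: 2 codons.
Tyr: 2 codons.
Lys: 2 codons.
His: 2 codons.
Gly: 4 codons.
His: 2 codons.
2 × 2 × 2 × 2 × 2 × 4 × 2 = 256.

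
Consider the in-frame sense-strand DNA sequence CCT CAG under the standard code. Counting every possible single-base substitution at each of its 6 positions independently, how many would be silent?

4

Codon 1 (CCT, Pro): 3 synonymous substitutions.
Codon 2 (CAG, Gln): 1 synonymous substitution.
Total: 3 + 1 = 4.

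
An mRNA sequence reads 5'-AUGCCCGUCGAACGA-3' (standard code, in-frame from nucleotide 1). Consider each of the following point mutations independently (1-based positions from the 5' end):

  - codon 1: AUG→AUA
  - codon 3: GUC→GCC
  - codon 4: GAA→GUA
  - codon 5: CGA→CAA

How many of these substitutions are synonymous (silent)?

Codon 1: AUG (Met) → AUA (Ile) — missense.
Codon 3: GUC (Val) → GCC (Ala) — missense.
Codon 4: GAA (Glu) → GUA (Val) — missense.
Codon 5: CGA (Arg) → CAA (Gln) — missense.
Synonymous: 0 of 4.

0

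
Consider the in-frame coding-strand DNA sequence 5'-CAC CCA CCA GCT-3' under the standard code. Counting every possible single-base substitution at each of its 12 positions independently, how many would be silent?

Codon 1 (CAC, His): 1 synonymous substitution.
Codon 2 (CCA, Pro): 3 synonymous substitutions.
Codon 3 (CCA, Pro): 3 synonymous substitutions.
Codon 4 (GCT, Ala): 3 synonymous substitutions.
Total: 1 + 3 + 3 + 3 = 10.

10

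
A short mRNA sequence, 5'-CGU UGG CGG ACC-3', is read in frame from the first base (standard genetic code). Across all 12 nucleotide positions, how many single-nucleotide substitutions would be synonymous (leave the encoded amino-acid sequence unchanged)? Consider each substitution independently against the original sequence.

Codon 1 (CGU, Arg): 3 synonymous substitutions.
Codon 2 (UGG, Trp): 0 synonymous substitutions.
Codon 3 (CGG, Arg): 4 synonymous substitutions.
Codon 4 (ACC, Thr): 3 synonymous substitutions.
Total: 3 + 0 + 4 + 3 = 10.

10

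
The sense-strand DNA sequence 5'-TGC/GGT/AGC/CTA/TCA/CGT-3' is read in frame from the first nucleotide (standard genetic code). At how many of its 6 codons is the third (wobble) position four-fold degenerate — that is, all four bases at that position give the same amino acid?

4

Codon 1 TGC (Cys): third position 2-fold.
Codon 2 GGT (Gly): third position 4-fold.
Codon 3 AGC (Ser): third position 2-fold.
Codon 4 CTA (Leu): third position 4-fold.
Codon 5 TCA (Ser): third position 4-fold.
Codon 6 CGT (Arg): third position 4-fold.
Four-fold degenerate third positions: 4.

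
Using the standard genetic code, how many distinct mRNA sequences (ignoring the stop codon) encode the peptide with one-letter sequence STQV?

Ser: 6 codons.
Thr: 4 codons.
Gln: 2 codons.
Val: 4 codons.
6 × 4 × 2 × 4 = 192.

192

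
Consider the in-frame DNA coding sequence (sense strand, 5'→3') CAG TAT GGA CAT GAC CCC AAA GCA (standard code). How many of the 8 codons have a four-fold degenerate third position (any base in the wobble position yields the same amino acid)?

Codon 1 CAG (Gln): third position 2-fold.
Codon 2 TAT (Tyr): third position 2-fold.
Codon 3 GGA (Gly): third position 4-fold.
Codon 4 CAT (His): third position 2-fold.
Codon 5 GAC (Asp): third position 2-fold.
Codon 6 CCC (Pro): third position 4-fold.
Codon 7 AAA (Lys): third position 2-fold.
Codon 8 GCA (Ala): third position 4-fold.
Four-fold degenerate third positions: 3.

3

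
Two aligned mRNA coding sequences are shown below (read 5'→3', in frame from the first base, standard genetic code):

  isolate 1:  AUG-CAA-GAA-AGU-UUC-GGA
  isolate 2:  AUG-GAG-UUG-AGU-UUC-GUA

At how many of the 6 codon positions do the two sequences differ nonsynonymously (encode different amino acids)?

Codon 1: AUG Met / AUG Met — identical.
Codon 2: CAA Gln / GAG Glu — nonsynonymous.
Codon 3: GAA Glu / UUG Leu — nonsynonymous.
Codon 4: AGU Ser / AGU Ser — identical.
Codon 5: UUC Phe / UUC Phe — identical.
Codon 6: GGA Gly / GUA Val — nonsynonymous.
Nonsynonymous differences: 3.

3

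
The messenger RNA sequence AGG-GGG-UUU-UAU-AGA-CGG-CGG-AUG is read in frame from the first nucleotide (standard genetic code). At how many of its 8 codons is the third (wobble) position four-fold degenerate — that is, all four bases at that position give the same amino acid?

Codon 1 AGG (Arg): third position 2-fold.
Codon 2 GGG (Gly): third position 4-fold.
Codon 3 UUU (Phe): third position 2-fold.
Codon 4 UAU (Tyr): third position 2-fold.
Codon 5 AGA (Arg): third position 2-fold.
Codon 6 CGG (Arg): third position 4-fold.
Codon 7 CGG (Arg): third position 4-fold.
Codon 8 AUG (Met): third position 1-fold.
Four-fold degenerate third positions: 3.

3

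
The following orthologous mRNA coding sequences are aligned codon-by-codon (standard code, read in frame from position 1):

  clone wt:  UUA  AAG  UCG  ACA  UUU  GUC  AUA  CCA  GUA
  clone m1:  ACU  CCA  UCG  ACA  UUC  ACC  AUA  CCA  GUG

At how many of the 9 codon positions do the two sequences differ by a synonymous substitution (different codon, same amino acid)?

2

Codon 1: UUA Leu / ACU Thr — nonsynonymous.
Codon 2: AAG Lys / CCA Pro — nonsynonymous.
Codon 3: UCG Ser / UCG Ser — identical.
Codon 4: ACA Thr / ACA Thr — identical.
Codon 5: UUU Phe / UUC Phe — synonymous.
Codon 6: GUC Val / ACC Thr — nonsynonymous.
Codon 7: AUA Ile / AUA Ile — identical.
Codon 8: CCA Pro / CCA Pro — identical.
Codon 9: GUA Val / GUG Val — synonymous.
Synonymous differences: 2.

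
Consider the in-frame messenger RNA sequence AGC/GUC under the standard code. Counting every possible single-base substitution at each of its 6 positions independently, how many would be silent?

4

Codon 1 (AGC, Ser): 1 synonymous substitution.
Codon 2 (GUC, Val): 3 synonymous substitutions.
Total: 1 + 3 = 4.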